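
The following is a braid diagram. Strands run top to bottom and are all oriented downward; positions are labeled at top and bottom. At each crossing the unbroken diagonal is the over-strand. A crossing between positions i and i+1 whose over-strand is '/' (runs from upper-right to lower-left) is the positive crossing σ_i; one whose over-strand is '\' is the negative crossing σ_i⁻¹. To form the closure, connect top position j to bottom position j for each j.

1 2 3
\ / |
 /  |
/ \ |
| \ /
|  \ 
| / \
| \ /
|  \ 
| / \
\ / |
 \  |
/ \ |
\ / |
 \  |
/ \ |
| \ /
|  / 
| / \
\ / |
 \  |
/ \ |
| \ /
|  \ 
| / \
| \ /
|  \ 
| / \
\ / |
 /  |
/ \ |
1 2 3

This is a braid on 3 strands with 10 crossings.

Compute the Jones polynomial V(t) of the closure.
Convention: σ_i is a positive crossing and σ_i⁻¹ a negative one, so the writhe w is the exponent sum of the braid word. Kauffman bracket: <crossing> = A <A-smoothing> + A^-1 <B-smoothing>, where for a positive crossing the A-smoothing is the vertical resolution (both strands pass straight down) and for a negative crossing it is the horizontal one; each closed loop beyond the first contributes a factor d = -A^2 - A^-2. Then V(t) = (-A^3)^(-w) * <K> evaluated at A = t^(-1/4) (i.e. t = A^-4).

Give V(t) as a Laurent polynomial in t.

-1 + 4*t^-1 - 5*t^-2 + 7*t^-3 - 7*t^-4 + 6*t^-5 - 5*t^-6 + 3*t^-7 - t^-8

Derivation:
Reading the diagram top to bottom ('/'-over between positions i,i+1 = s_i, '\'-over = s_i^-1): braid word = s1 s2^-1 s2^-1 s1^-1 s1^-1 s2 s1^-1 s2^-1 s2^-1 s1.
Braid: s1 s2^-1 s2^-1 s1^-1 s1^-1 s2 s1^-1 s2^-1 s2^-1 s1 on 3 strands, 10 crossings.
Writhe w = (#positive) - (#negative) = 3 - 7 = -4.
State-sum expansion of <K>. There are 2^10 = 1024 states.
For each crossing: s=0 is the vertical smoothing, s=1 horizontal. Crossing k contributes A^(sign_k * (1 - 2*s_k)); loop factor d = -A^2 - A^-2.
Tabulate the states by total A-exponent and number of loops L (A-exp: L × count):
  A^10: L=6 ×1
  A^8: L=5 ×10
  A^6: L=4 ×43, L=6 ×2
  A^4: L=3 ×98, L=5 ×22
  A^2: L=2 ×118, L=4 ×88, L=6 ×4
  A^0: L=1 ×60, L=3 ×162, L=5 ×30
  A^-2: L=2 ×128, L=4 ×79, L=6 ×3
  A^-4: L=1 ×23, L=3 ×84, L=5 ×13
  A^-6: L=2 ×27, L=4 ×18
  A^-8: L=1 ×2, L=3 ×8
  A^-10: L=2 ×1
Each group contributes A^e * Σ count * d^(L-1):
Powers of d = -A^2 - A^-2: d^2 = A^4 + 2 + A^-4; d^3 = -A^6 - 3*A^2 - 3*A^-2 - A^-6; d^4 = A^8 + 4*A^4 + 6 + 4*A^-4 + A^-8; d^5 = -A^10 - 5*A^6 - 10*A^2 - 10*A^-2 - 5*A^-6 - A^-10.
  A^10 * (d^5) = -A^20 - 5*A^16 - 10*A^12 - 10*A^8 - 5*A^4 - 1
  A^8 * (10*d^4) = 10*A^16 + 40*A^12 + 60*A^8 + 40*A^4 + 10
  A^6 * (43*d^3 + 2*d^5) = -2*A^16 - 53*A^12 - 149*A^8 - 149*A^4 - 53 - 2*A^-4
  A^4 * (98*d^2 + 22*d^4) = 22*A^12 + 186*A^8 + 328*A^4 + 186 + 22*A^-4
  A^2 * (118*d + 88*d^3 + 4*d^5) = -4*A^12 - 108*A^8 - 422*A^4 - 422 - 108*A^-4 - 4*A^-8
  A^0 * (60 + 162*d^2 + 30*d^4) = 30*A^8 + 282*A^4 + 564 + 282*A^-4 + 30*A^-8
  A^-2 * (128*d + 79*d^3 + 3*d^5) = -3*A^8 - 94*A^4 - 395 - 395*A^-4 - 94*A^-8 - 3*A^-12
  A^-4 * (23 + 84*d^2 + 13*d^4) = 13*A^4 + 136 + 269*A^-4 + 136*A^-8 + 13*A^-12
  A^-6 * (27*d + 18*d^3) = -18 - 81*A^-4 - 81*A^-8 - 18*A^-12
  A^-8 * (2 + 8*d^2) = 8*A^-4 + 18*A^-8 + 8*A^-12
  A^-10 * (d) = -A^-8 - A^-12
Summing the groups: <K> = -A^20 + 3*A^16 - 5*A^12 + 6*A^8 - 7*A^4 + 7 - 5*A^-4 + 4*A^-8 - A^-12
Normalise by the writhe: (-A^3)^(-w) = (-A^3)^(4) = A^12, so f(A) = A^12 * <K> = -A^32 + 3*A^28 - 5*A^24 + 6*A^20 - 7*A^16 + 7*A^12 - 5*A^8 + 4*A^4 - 1.
Substitute A = t^(-1/4), i.e. A^e → t^(-e/4): V(t) = -1 + 4*t^-1 - 5*t^-2 + 7*t^-3 - 7*t^-4 + 6*t^-5 - 5*t^-6 + 3*t^-7 - t^-8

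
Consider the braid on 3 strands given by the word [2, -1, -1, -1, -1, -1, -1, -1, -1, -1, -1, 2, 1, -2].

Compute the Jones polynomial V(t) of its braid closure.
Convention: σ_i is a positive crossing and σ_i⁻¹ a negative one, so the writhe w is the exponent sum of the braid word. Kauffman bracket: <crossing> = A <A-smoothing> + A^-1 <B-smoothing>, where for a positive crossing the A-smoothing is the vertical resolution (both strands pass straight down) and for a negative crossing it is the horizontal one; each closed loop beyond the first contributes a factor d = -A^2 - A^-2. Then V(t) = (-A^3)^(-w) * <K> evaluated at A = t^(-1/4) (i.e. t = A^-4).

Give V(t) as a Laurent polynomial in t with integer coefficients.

The presented braid s2 s1^-1 s1^-1 s1^-1 s1^-1 s1^-1 s1^-1 s1^-1 s1^-1 s1^-1 s1^-1 s2 s1 s2^-1 on 3 strands reduces by inverse Markov moves (closure unchanged at each step):
  Deconjugate: the word is γ·β·γ⁻¹ with γ = s2 s1^-1 (prefix) and γ⁻¹ = s1 s2^-1 (suffix); strip both.
  Destabilize: the word has the form β·s2 where s2 occurs only as the final letter (β ∈ B_2); drop it and the last strand → 2 strands.
Reduced to β = s1^-1 s1^-1 s1^-1 s1^-1 s1^-1 s1^-1 s1^-1 s1^-1 s1^-1 on 2 strands, 9 crossings.
Compute on β:
Braid: s1^-1 s1^-1 s1^-1 s1^-1 s1^-1 s1^-1 s1^-1 s1^-1 s1^-1 on 2 strands, 9 crossings.
Writhe w = (#positive) - (#negative) = 0 - 9 = -9.
Computing the Kauffman bracket via state sum. There are 2^9 = 512 states.
Smooth each crossing (0=||, 1=⌣⌢); contribution A^(Σ sign_k(1-2s_k)) * d^(L-1).
Tabulate the states by total A-exponent and number of loops L (A-exp: L × count):
  A^9: L=9 ×1
  A^7: L=8 ×9
  A^5: L=7 ×36
  A^3: L=6 ×84
  A^1: L=5 ×126
  A^-1: L=4 ×126
  A^-3: L=3 ×84
  A^-5: L=2 ×36
  A^-7: L=1 ×9
  A^-9: L=2 ×1
Each group contributes A^e * Σ count * d^(L-1):
Powers of d = -A^2 - A^-2: d^2 = A^4 + 2 + A^-4; d^3 = -A^6 - 3*A^2 - 3*A^-2 - A^-6; d^4 = A^8 + 4*A^4 + 6 + 4*A^-4 + A^-8; d^5 = -A^10 - 5*A^6 - 10*A^2 - 10*A^-2 - 5*A^-6 - A^-10; d^6 = A^12 + 6*A^8 + 15*A^4 + 20 + 15*A^-4 + 6*A^-8 + A^-12; d^7 = -A^14 - 7*A^10 - 21*A^6 - 35*A^2 - 35*A^-2 - 21*A^-6 - 7*A^-10 - A^-14; d^8 = A^16 + 8*A^12 + 28*A^8 + 56*A^4 + 70 + 56*A^-4 + 28*A^-8 + 8*A^-12 + A^-16.
  A^9 * (d^8) = A^25 + 8*A^21 + 28*A^17 + 56*A^13 + 70*A^9 + 56*A^5 + 28*A + 8*A^-3 + A^-7
  A^7 * (9*d^7) = -9*A^21 - 63*A^17 - 189*A^13 - 315*A^9 - 315*A^5 - 189*A - 63*A^-3 - 9*A^-7
  A^5 * (36*d^6) = 36*A^17 + 216*A^13 + 540*A^9 + 720*A^5 + 540*A + 216*A^-3 + 36*A^-7
  A^3 * (84*d^5) = -84*A^13 - 420*A^9 - 840*A^5 - 840*A - 420*A^-3 - 84*A^-7
  A^1 * (126*d^4) = 126*A^9 + 504*A^5 + 756*A + 504*A^-3 + 126*A^-7
  A^-1 * (126*d^3) = -126*A^5 - 378*A - 378*A^-3 - 126*A^-7
  A^-3 * (84*d^2) = 84*A + 168*A^-3 + 84*A^-7
  A^-5 * (36*d) = -36*A^-3 - 36*A^-7
  A^-7 * (9) = 9*A^-7
  A^-9 * (d) = -A^-7 - A^-11
Summing the groups: <K> = A^25 - A^21 + A^17 - A^13 + A^9 - A^5 + A - A^-3 - A^-11
Normalise by the writhe: (-A^3)^(-w) = (-A^3)^(9) = -A^27, so f(A) = -A^27 * <K> = -A^52 + A^48 - A^44 + A^40 - A^36 + A^32 - A^28 + A^24 + A^16.
Substitute A = t^(-1/4), i.e. A^e → t^(-e/4): V(t) = t^-4 + t^-6 - t^-7 + t^-8 - t^-9 + t^-10 - t^-11 + t^-12 - t^-13

Answer: t^-4 + t^-6 - t^-7 + t^-8 - t^-9 + t^-10 - t^-11 + t^-12 - t^-13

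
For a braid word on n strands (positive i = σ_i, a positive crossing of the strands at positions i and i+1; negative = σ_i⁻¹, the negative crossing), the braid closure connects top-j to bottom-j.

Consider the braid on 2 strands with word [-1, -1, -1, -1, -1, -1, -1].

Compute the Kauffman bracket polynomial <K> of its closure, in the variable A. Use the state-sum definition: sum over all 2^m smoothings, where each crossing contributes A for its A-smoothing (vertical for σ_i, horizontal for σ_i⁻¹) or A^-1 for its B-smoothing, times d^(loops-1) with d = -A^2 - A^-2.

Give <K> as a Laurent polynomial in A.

Braid: s1^-1 s1^-1 s1^-1 s1^-1 s1^-1 s1^-1 s1^-1 on 2 strands, 7 crossings.
Writhe w = (#positive) - (#negative) = 0 - 7 = -7.
State-sum expansion of <K>. There are 2^7 = 128 states.
Smooth each crossing (0=||, 1=⌣⌢); contribution A^(Σ sign_k(1-2s_k)) * d^(L-1).
Tabulate the states by total A-exponent and number of loops L (A-exp: L × count):
  A^7: L=7 ×1
  A^5: L=6 ×7
  A^3: L=5 ×21
  A^1: L=4 ×35
  A^-1: L=3 ×35
  A^-3: L=2 ×21
  A^-5: L=1 ×7
  A^-7: L=2 ×1
Each group contributes A^e * Σ count * d^(L-1):
Powers of d = -A^2 - A^-2: d^2 = A^4 + 2 + A^-4; d^3 = -A^6 - 3*A^2 - 3*A^-2 - A^-6; d^4 = A^8 + 4*A^4 + 6 + 4*A^-4 + A^-8; d^5 = -A^10 - 5*A^6 - 10*A^2 - 10*A^-2 - 5*A^-6 - A^-10; d^6 = A^12 + 6*A^8 + 15*A^4 + 20 + 15*A^-4 + 6*A^-8 + A^-12.
  A^7 * (d^6) = A^19 + 6*A^15 + 15*A^11 + 20*A^7 + 15*A^3 + 6*A^-1 + A^-5
  A^5 * (7*d^5) = -7*A^15 - 35*A^11 - 70*A^7 - 70*A^3 - 35*A^-1 - 7*A^-5
  A^3 * (21*d^4) = 21*A^11 + 84*A^7 + 126*A^3 + 84*A^-1 + 21*A^-5
  A^1 * (35*d^3) = -35*A^7 - 105*A^3 - 105*A^-1 - 35*A^-5
  A^-1 * (35*d^2) = 35*A^3 + 70*A^-1 + 35*A^-5
  A^-3 * (21*d) = -21*A^-1 - 21*A^-5
  A^-5 * (7) = 7*A^-5
  A^-7 * (d) = -A^-5 - A^-9
Summing the groups: <K> = A^19 - A^15 + A^11 - A^7 + A^3 - A^-1 - A^-9

Answer: A^19 - A^15 + A^11 - A^7 + A^3 - A^-1 - A^-9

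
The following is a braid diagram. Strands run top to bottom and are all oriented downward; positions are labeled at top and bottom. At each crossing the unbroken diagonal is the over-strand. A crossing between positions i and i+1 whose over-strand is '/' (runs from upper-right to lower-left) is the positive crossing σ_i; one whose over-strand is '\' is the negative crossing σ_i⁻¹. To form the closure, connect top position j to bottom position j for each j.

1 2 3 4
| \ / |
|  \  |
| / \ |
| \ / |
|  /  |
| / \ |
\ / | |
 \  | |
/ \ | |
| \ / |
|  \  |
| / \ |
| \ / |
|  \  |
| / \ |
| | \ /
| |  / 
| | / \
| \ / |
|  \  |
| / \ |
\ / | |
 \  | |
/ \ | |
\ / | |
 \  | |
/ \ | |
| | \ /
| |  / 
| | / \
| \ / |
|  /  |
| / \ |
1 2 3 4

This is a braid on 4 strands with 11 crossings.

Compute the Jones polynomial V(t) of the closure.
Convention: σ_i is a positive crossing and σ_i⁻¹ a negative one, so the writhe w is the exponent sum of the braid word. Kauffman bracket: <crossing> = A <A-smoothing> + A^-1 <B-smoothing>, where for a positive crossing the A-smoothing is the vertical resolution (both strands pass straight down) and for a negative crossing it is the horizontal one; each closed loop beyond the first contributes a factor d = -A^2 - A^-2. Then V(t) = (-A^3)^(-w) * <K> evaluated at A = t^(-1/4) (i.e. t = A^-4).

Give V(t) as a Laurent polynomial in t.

t - 2 + 4*t^-1 - 5*t^-2 + 6*t^-3 - 5*t^-4 + 4*t^-5 - 3*t^-6 + t^-7

Derivation:
Reading the diagram top to bottom ('/'-over between positions i,i+1 = s_i, '\'-over = s_i^-1): braid word = s2^-1 s2 s1^-1 s2^-1 s2^-1 s3 s2^-1 s1^-1 s1^-1 s3 s2.
The presented braid s2^-1 s2 s1^-1 s2^-1 s2^-1 s3 s2^-1 s1^-1 s1^-1 s3 s2 on 4 strands reduces by inverse Markov moves (closure unchanged at each step):
  Deconjugate: the word is γ·β·γ⁻¹ with γ = s2^-1 (prefix) and γ⁻¹ = s2 (suffix); strip both.
Reduced to β = s2 s1^-1 s2^-1 s2^-1 s3 s2^-1 s1^-1 s1^-1 s3 on 4 strands, 9 crossings.
Compute on β:
Braid: s2 s1^-1 s2^-1 s2^-1 s3 s2^-1 s1^-1 s1^-1 s3 on 4 strands, 9 crossings.
Writhe w = (#positive) - (#negative) = 3 - 6 = -3.
Computing the Kauffman bracket via state sum. There are 2^9 = 512 states.
Each crossing splits two ways (0=vertical, 1=horizontal). The state's weight is A^(#A-smoothings - #B-smoothings) * d^(loops - 1).
Tabulate the states by total A-exponent and number of loops L (A-exp: L × count):
  A^9: L=6 ×1
  A^7: L=5 ×9
  A^5: L=4 ×35, L=6 ×1
  A^3: L=3 ×73, L=5 ×11
  A^1: L=2 ×82, L=4 ×43, L=6 ×1
  A^-1: L=1 ×40, L=3 ×79, L=5 ×7
  A^-3: L=2 ×63, L=4 ×21
  A^-5: L=1 ×9, L=3 ×26, L=5 ×1
  A^-7: L=2 ×6, L=4 ×3
  A^-9: L=3 ×1
Each group contributes A^e * Σ count * d^(L-1):
Powers of d = -A^2 - A^-2: d^2 = A^4 + 2 + A^-4; d^3 = -A^6 - 3*A^2 - 3*A^-2 - A^-6; d^4 = A^8 + 4*A^4 + 6 + 4*A^-4 + A^-8; d^5 = -A^10 - 5*A^6 - 10*A^2 - 10*A^-2 - 5*A^-6 - A^-10.
  A^9 * (d^5) = -A^19 - 5*A^15 - 10*A^11 - 10*A^7 - 5*A^3 - A^-1
  A^7 * (9*d^4) = 9*A^15 + 36*A^11 + 54*A^7 + 36*A^3 + 9*A^-1
  A^5 * (35*d^3 + d^5) = -A^15 - 40*A^11 - 115*A^7 - 115*A^3 - 40*A^-1 - A^-5
  A^3 * (73*d^2 + 11*d^4) = 11*A^11 + 117*A^7 + 212*A^3 + 117*A^-1 + 11*A^-5
  A^1 * (82*d + 43*d^3 + d^5) = -A^11 - 48*A^7 - 221*A^3 - 221*A^-1 - 48*A^-5 - A^-9
  A^-1 * (40 + 79*d^2 + 7*d^4) = 7*A^7 + 107*A^3 + 240*A^-1 + 107*A^-5 + 7*A^-9
  A^-3 * (63*d + 21*d^3) = -21*A^3 - 126*A^-1 - 126*A^-5 - 21*A^-9
  A^-5 * (9 + 26*d^2 + d^4) = A^3 + 30*A^-1 + 67*A^-5 + 30*A^-9 + A^-13
  A^-7 * (6*d + 3*d^3) = -3*A^-1 - 15*A^-5 - 15*A^-9 - 3*A^-13
  A^-9 * (d^2) = A^-5 + 2*A^-9 + A^-13
Summing the groups: <K> = -A^19 + 3*A^15 - 4*A^11 + 5*A^7 - 6*A^3 + 5*A^-1 - 4*A^-5 + 2*A^-9 - A^-13
Normalise by the writhe: (-A^3)^(-w) = (-A^3)^(3) = -A^9, so f(A) = -A^9 * <K> = A^28 - 3*A^24 + 4*A^20 - 5*A^16 + 6*A^12 - 5*A^8 + 4*A^4 - 2 + A^-4.
Substitute A = t^(-1/4), i.e. A^e → t^(-e/4): V(t) = t - 2 + 4*t^-1 - 5*t^-2 + 6*t^-3 - 5*t^-4 + 4*t^-5 - 3*t^-6 + t^-7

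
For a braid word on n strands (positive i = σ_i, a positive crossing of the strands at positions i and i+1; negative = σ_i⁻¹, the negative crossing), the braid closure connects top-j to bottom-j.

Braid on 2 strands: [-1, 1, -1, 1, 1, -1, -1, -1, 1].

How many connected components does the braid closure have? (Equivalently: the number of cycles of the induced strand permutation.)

Track the strand permutation on 2 strands, starting from identity.
  step 1: s1^-1 swaps positions 1,2 -> [2 1]
  step 2: s1 swaps positions 1,2 -> [1 2]
  step 3: s1^-1 swaps positions 1,2 -> [2 1]
  step 4: s1 swaps positions 1,2 -> [1 2]
  step 5: s1 swaps positions 1,2 -> [2 1]
  step 6: s1^-1 swaps positions 1,2 -> [1 2]
  step 7: s1^-1 swaps positions 1,2 -> [2 1]
  step 8: s1^-1 swaps positions 1,2 -> [1 2]
  step 9: s1 swaps positions 1,2 -> [2 1]
Final permutation (position -> original strand): [2 1]
Closure components = cycle count of this permutation = 1.

Answer: 1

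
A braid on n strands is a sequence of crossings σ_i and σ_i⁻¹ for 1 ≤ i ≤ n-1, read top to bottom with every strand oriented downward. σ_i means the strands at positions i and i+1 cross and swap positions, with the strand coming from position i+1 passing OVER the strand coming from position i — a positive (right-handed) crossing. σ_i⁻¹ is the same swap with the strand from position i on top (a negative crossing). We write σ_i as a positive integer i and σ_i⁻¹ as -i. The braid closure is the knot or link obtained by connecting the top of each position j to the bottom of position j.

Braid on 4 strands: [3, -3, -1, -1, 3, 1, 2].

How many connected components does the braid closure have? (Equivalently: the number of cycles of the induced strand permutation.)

1

Derivation:
Track the strand permutation on 4 strands, starting from identity.
  step 1: s3 swaps positions 3,4 -> [1 2 4 3]
  step 2: s3^-1 swaps positions 3,4 -> [1 2 3 4]
  step 3: s1^-1 swaps positions 1,2 -> [2 1 3 4]
  step 4: s1^-1 swaps positions 1,2 -> [1 2 3 4]
  step 5: s3 swaps positions 3,4 -> [1 2 4 3]
  step 6: s1 swaps positions 1,2 -> [2 1 4 3]
  step 7: s2 swaps positions 2,3 -> [2 4 1 3]
Final permutation (position -> original strand): [2 4 1 3]
Closure components = cycle count of this permutation = 1.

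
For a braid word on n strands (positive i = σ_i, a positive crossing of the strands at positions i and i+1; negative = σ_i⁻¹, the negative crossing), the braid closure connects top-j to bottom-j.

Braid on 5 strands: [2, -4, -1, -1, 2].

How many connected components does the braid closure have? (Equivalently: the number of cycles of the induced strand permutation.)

4

Derivation:
Track the strand permutation on 5 strands, starting from identity.
  step 1: s2 swaps positions 2,3 -> [1 3 2 4 5]
  step 2: s4^-1 swaps positions 4,5 -> [1 3 2 5 4]
  step 3: s1^-1 swaps positions 1,2 -> [3 1 2 5 4]
  step 4: s1^-1 swaps positions 1,2 -> [1 3 2 5 4]
  step 5: s2 swaps positions 2,3 -> [1 2 3 5 4]
Final permutation (position -> original strand): [1 2 3 5 4]
Closure components = cycle count of this permutation = 4.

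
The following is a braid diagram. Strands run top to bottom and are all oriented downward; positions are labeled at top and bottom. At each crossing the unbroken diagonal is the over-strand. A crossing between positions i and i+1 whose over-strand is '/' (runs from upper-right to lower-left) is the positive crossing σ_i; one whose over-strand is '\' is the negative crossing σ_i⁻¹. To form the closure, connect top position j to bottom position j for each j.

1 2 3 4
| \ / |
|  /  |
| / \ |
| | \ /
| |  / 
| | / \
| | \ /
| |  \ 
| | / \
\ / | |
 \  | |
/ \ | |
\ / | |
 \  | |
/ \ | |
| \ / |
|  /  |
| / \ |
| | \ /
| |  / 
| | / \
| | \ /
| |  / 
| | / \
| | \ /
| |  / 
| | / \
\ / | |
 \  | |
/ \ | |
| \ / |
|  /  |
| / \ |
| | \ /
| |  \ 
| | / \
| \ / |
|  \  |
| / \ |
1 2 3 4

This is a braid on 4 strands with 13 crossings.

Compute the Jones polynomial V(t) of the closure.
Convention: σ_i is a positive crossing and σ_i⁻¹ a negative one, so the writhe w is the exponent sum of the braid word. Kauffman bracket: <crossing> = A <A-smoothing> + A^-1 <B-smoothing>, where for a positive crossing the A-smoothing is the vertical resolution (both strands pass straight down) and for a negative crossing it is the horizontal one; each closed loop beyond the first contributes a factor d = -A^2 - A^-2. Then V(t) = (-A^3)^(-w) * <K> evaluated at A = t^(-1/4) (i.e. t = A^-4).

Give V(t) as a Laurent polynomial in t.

Reading the diagram top to bottom ('/'-over between positions i,i+1 = s_i, '\'-over = s_i^-1): braid word = s2 s3 s3^-1 s1^-1 s1^-1 s2 s3 s3 s3 s1^-1 s2 s3^-1 s2^-1.
The presented braid s2 s3 s3^-1 s1^-1 s1^-1 s2 s3 s3 s3 s1^-1 s2 s3^-1 s2^-1 on 4 strands reduces by inverse Markov moves (closure unchanged at each step):
  Deconjugate: the word is γ·β·γ⁻¹ with γ = s2 s3 (prefix) and γ⁻¹ = s3^-1 s2^-1 (suffix); strip both.
Reduced to β = s3^-1 s1^-1 s1^-1 s2 s3 s3 s3 s1^-1 s2 on 4 strands, 9 crossings.
Compute on β:
Braid: s3^-1 s1^-1 s1^-1 s2 s3 s3 s3 s1^-1 s2 on 4 strands, 9 crossings.
Writhe w = (#positive) - (#negative) = 5 - 4 = 1.
Computing the Kauffman bracket via state sum. There are 2^9 = 512 states.
Each crossing splits two ways (0=vertical, 1=horizontal). The state's weight is A^(#A-smoothings - #B-smoothings) * d^(loops - 1).
Tabulate the states by total A-exponent and number of loops L (A-exp: L × count):
  A^9: L=4 ×1
  A^7: L=3 ×5, L=5 ×4
  A^5: L=2 ×10, L=4 ×23, L=6 ×3
  A^3: L=1 ×8, L=3 ×57, L=5 ×18, L=7 ×1
  A^1: L=2 ×70, L=4 ×50, L=6 ×6
  A^-1: L=1 ×33, L=3 ×75, L=5 ×18
  A^-3: L=2 ×51, L=4 ×32, L=6 ×1
  A^-5: L=3 ×32, L=5 ×4
  A^-7: L=4 ×9
  A^-9: L=5 ×1
Each group contributes A^e * Σ count * d^(L-1):
Powers of d = -A^2 - A^-2: d^2 = A^4 + 2 + A^-4; d^3 = -A^6 - 3*A^2 - 3*A^-2 - A^-6; d^4 = A^8 + 4*A^4 + 6 + 4*A^-4 + A^-8; d^5 = -A^10 - 5*A^6 - 10*A^2 - 10*A^-2 - 5*A^-6 - A^-10; d^6 = A^12 + 6*A^8 + 15*A^4 + 20 + 15*A^-4 + 6*A^-8 + A^-12.
  A^9 * (d^3) = -A^15 - 3*A^11 - 3*A^7 - A^3
  A^7 * (5*d^2 + 4*d^4) = 4*A^15 + 21*A^11 + 34*A^7 + 21*A^3 + 4*A^-1
  A^5 * (10*d + 23*d^3 + 3*d^5) = -3*A^15 - 38*A^11 - 109*A^7 - 109*A^3 - 38*A^-1 - 3*A^-5
  A^3 * (8 + 57*d^2 + 18*d^4 + d^6) = A^15 + 24*A^11 + 144*A^7 + 250*A^3 + 144*A^-1 + 24*A^-5 + A^-9
  A^1 * (70*d + 50*d^3 + 6*d^5) = -6*A^11 - 80*A^7 - 280*A^3 - 280*A^-1 - 80*A^-5 - 6*A^-9
  A^-1 * (33 + 75*d^2 + 18*d^4) = 18*A^7 + 147*A^3 + 291*A^-1 + 147*A^-5 + 18*A^-9
  A^-3 * (51*d + 32*d^3 + d^5) = -A^7 - 37*A^3 - 157*A^-1 - 157*A^-5 - 37*A^-9 - A^-13
  A^-5 * (32*d^2 + 4*d^4) = 4*A^3 + 48*A^-1 + 88*A^-5 + 48*A^-9 + 4*A^-13
  A^-7 * (9*d^3) = -9*A^-1 - 27*A^-5 - 27*A^-9 - 9*A^-13
  A^-9 * (d^4) = A^-1 + 4*A^-5 + 6*A^-9 + 4*A^-13 + A^-17
Summing the groups: <K> = A^15 - 2*A^11 + 3*A^7 - 5*A^3 + 4*A^-1 - 4*A^-5 + 3*A^-9 - 2*A^-13 + A^-17
Normalise by the writhe: (-A^3)^(-w) = (-A^3)^(-1) = -A^-3, so f(A) = -A^-3 * <K> = -A^12 + 2*A^8 - 3*A^4 + 5 - 4*A^-4 + 4*A^-8 - 3*A^-12 + 2*A^-16 - A^-20.
Substitute A = t^(-1/4), i.e. A^e → t^(-e/4): V(t) = -t^5 + 2*t^4 - 3*t^3 + 4*t^2 - 4*t + 5 - 3*t^-1 + 2*t^-2 - t^-3

Answer: -t^5 + 2*t^4 - 3*t^3 + 4*t^2 - 4*t + 5 - 3*t^-1 + 2*t^-2 - t^-3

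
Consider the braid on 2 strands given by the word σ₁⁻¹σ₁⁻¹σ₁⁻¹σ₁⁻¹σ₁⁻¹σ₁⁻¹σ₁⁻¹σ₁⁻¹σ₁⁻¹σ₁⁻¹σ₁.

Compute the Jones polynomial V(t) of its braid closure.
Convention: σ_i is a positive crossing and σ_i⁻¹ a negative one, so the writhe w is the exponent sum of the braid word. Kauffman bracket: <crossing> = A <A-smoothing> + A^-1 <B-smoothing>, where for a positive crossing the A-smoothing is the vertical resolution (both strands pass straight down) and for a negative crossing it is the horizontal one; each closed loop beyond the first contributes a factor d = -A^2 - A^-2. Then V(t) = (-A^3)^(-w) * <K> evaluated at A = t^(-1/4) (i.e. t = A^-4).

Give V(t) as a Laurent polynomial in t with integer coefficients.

The presented braid s1^-1 s1^-1 s1^-1 s1^-1 s1^-1 s1^-1 s1^-1 s1^-1 s1^-1 s1^-1 s1 on 2 strands reduces by inverse Markov moves (closure unchanged at each step):
  Deconjugate: the word is γ·β·γ⁻¹ with γ = s1^-1 (prefix) and γ⁻¹ = s1 (suffix); strip both.
Reduced to β = s1^-1 s1^-1 s1^-1 s1^-1 s1^-1 s1^-1 s1^-1 s1^-1 s1^-1 on 2 strands, 9 crossings.
Compute on β:
Braid: s1^-1 s1^-1 s1^-1 s1^-1 s1^-1 s1^-1 s1^-1 s1^-1 s1^-1 on 2 strands, 9 crossings.
Writhe w = (#positive) - (#negative) = 0 - 9 = -9.
Enumerate smoothing states for the bracket polynomial. There are 2^9 = 512 states.
For each crossing: s=0 is the vertical smoothing, s=1 horizontal. Crossing k contributes A^(sign_k * (1 - 2*s_k)); loop factor d = -A^2 - A^-2.
Tabulate the states by total A-exponent and number of loops L (A-exp: L × count):
  A^9: L=9 ×1
  A^7: L=8 ×9
  A^5: L=7 ×36
  A^3: L=6 ×84
  A^1: L=5 ×126
  A^-1: L=4 ×126
  A^-3: L=3 ×84
  A^-5: L=2 ×36
  A^-7: L=1 ×9
  A^-9: L=2 ×1
Each group contributes A^e * Σ count * d^(L-1):
Powers of d = -A^2 - A^-2: d^2 = A^4 + 2 + A^-4; d^3 = -A^6 - 3*A^2 - 3*A^-2 - A^-6; d^4 = A^8 + 4*A^4 + 6 + 4*A^-4 + A^-8; d^5 = -A^10 - 5*A^6 - 10*A^2 - 10*A^-2 - 5*A^-6 - A^-10; d^6 = A^12 + 6*A^8 + 15*A^4 + 20 + 15*A^-4 + 6*A^-8 + A^-12; d^7 = -A^14 - 7*A^10 - 21*A^6 - 35*A^2 - 35*A^-2 - 21*A^-6 - 7*A^-10 - A^-14; d^8 = A^16 + 8*A^12 + 28*A^8 + 56*A^4 + 70 + 56*A^-4 + 28*A^-8 + 8*A^-12 + A^-16.
  A^9 * (d^8) = A^25 + 8*A^21 + 28*A^17 + 56*A^13 + 70*A^9 + 56*A^5 + 28*A + 8*A^-3 + A^-7
  A^7 * (9*d^7) = -9*A^21 - 63*A^17 - 189*A^13 - 315*A^9 - 315*A^5 - 189*A - 63*A^-3 - 9*A^-7
  A^5 * (36*d^6) = 36*A^17 + 216*A^13 + 540*A^9 + 720*A^5 + 540*A + 216*A^-3 + 36*A^-7
  A^3 * (84*d^5) = -84*A^13 - 420*A^9 - 840*A^5 - 840*A - 420*A^-3 - 84*A^-7
  A^1 * (126*d^4) = 126*A^9 + 504*A^5 + 756*A + 504*A^-3 + 126*A^-7
  A^-1 * (126*d^3) = -126*A^5 - 378*A - 378*A^-3 - 126*A^-7
  A^-3 * (84*d^2) = 84*A + 168*A^-3 + 84*A^-7
  A^-5 * (36*d) = -36*A^-3 - 36*A^-7
  A^-7 * (9) = 9*A^-7
  A^-9 * (d) = -A^-7 - A^-11
Summing the groups: <K> = A^25 - A^21 + A^17 - A^13 + A^9 - A^5 + A - A^-3 - A^-11
Normalise by the writhe: (-A^3)^(-w) = (-A^3)^(9) = -A^27, so f(A) = -A^27 * <K> = -A^52 + A^48 - A^44 + A^40 - A^36 + A^32 - A^28 + A^24 + A^16.
Substitute A = t^(-1/4), i.e. A^e → t^(-e/4): V(t) = t^-4 + t^-6 - t^-7 + t^-8 - t^-9 + t^-10 - t^-11 + t^-12 - t^-13

Answer: t^-4 + t^-6 - t^-7 + t^-8 - t^-9 + t^-10 - t^-11 + t^-12 - t^-13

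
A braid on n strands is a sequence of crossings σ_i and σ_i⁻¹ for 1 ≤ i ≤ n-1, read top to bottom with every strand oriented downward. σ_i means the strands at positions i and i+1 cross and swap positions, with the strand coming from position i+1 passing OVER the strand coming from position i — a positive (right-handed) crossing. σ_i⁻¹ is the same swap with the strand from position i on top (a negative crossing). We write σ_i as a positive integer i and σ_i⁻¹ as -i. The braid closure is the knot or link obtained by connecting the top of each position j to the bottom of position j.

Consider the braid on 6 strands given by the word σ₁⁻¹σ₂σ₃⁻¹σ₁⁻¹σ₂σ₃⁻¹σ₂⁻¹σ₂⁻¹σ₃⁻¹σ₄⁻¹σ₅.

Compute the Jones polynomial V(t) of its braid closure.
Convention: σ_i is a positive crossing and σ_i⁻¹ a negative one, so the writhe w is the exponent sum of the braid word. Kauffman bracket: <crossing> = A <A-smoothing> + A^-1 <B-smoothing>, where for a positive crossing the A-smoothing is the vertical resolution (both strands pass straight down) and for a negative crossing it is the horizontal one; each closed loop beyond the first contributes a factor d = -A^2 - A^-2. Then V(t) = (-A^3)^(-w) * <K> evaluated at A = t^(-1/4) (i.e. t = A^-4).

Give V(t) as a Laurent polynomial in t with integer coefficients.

2*t^-1 - 3*t^-2 + 4*t^-3 - 4*t^-4 + 4*t^-5 - 3*t^-6 + 2*t^-7 - t^-8

Derivation:
The presented braid s1^-1 s2 s3^-1 s1^-1 s2 s3^-1 s2^-1 s2^-1 s3^-1 s4^-1 s5 on 6 strands reduces by inverse Markov moves (closure unchanged at each step):
  Destabilize: the word has the form β·s5 where s5 occurs only as the final letter (β ∈ B_5); drop it and the last strand → 5 strands.
  Destabilize: the word has the form β·s4^-1 where s4^-1 occurs only as the final letter (β ∈ B_4); drop it and the last strand → 4 strands.
Reduced to β = s1^-1 s2 s3^-1 s1^-1 s2 s3^-1 s2^-1 s2^-1 s3^-1 on 4 strands, 9 crossings.
Compute on β:
Braid: s1^-1 s2 s3^-1 s1^-1 s2 s3^-1 s2^-1 s2^-1 s3^-1 on 4 strands, 9 crossings.
Writhe w = (#positive) - (#negative) = 2 - 7 = -5.
Computing the Kauffman bracket via state sum. There are 2^9 = 512 states.
Each crossing splits two ways (0=vertical, 1=horizontal). The state's weight is A^(#A-smoothings - #B-smoothings) * d^(loops - 1).
Tabulate the states by total A-exponent and number of loops L (A-exp: L × count):
  A^9: L=5 ×1
  A^7: L=4 ×9
  A^5: L=3 ×33, L=5 ×3
  A^3: L=2 ×59, L=4 ×25
  A^1: L=1 ×42, L=3 ×80, L=5 ×4
  A^-1: L=2 ×93, L=4 ×33
  A^-3: L=1 ×19, L=3 ×58, L=5 ×7
  A^-5: L=2 ×19, L=4 ×16, L=6 ×1
  A^-7: L=3 ×7, L=5 ×2
  A^-9: L=4 ×1
Each group contributes A^e * Σ count * d^(L-1):
Powers of d = -A^2 - A^-2: d^2 = A^4 + 2 + A^-4; d^3 = -A^6 - 3*A^2 - 3*A^-2 - A^-6; d^4 = A^8 + 4*A^4 + 6 + 4*A^-4 + A^-8; d^5 = -A^10 - 5*A^6 - 10*A^2 - 10*A^-2 - 5*A^-6 - A^-10.
  A^9 * (d^4) = A^17 + 4*A^13 + 6*A^9 + 4*A^5 + A
  A^7 * (9*d^3) = -9*A^13 - 27*A^9 - 27*A^5 - 9*A
  A^5 * (33*d^2 + 3*d^4) = 3*A^13 + 45*A^9 + 84*A^5 + 45*A + 3*A^-3
  A^3 * (59*d + 25*d^3) = -25*A^9 - 134*A^5 - 134*A - 25*A^-3
  A^1 * (42 + 80*d^2 + 4*d^4) = 4*A^9 + 96*A^5 + 226*A + 96*A^-3 + 4*A^-7
  A^-1 * (93*d + 33*d^3) = -33*A^5 - 192*A - 192*A^-3 - 33*A^-7
  A^-3 * (19 + 58*d^2 + 7*d^4) = 7*A^5 + 86*A + 177*A^-3 + 86*A^-7 + 7*A^-11
  A^-5 * (19*d + 16*d^3 + d^5) = -A^5 - 21*A - 77*A^-3 - 77*A^-7 - 21*A^-11 - A^-15
  A^-7 * (7*d^2 + 2*d^4) = 2*A + 15*A^-3 + 26*A^-7 + 15*A^-11 + 2*A^-15
  A^-9 * (d^3) = -A^-3 - 3*A^-7 - 3*A^-11 - A^-15
Summing the groups: <K> = A^17 - 2*A^13 + 3*A^9 - 4*A^5 + 4*A - 4*A^-3 + 3*A^-7 - 2*A^-11
Normalise by the writhe: (-A^3)^(-w) = (-A^3)^(5) = -A^15, so f(A) = -A^15 * <K> = -A^32 + 2*A^28 - 3*A^24 + 4*A^20 - 4*A^16 + 4*A^12 - 3*A^8 + 2*A^4.
Substitute A = t^(-1/4), i.e. A^e → t^(-e/4): V(t) = 2*t^-1 - 3*t^-2 + 4*t^-3 - 4*t^-4 + 4*t^-5 - 3*t^-6 + 2*t^-7 - t^-8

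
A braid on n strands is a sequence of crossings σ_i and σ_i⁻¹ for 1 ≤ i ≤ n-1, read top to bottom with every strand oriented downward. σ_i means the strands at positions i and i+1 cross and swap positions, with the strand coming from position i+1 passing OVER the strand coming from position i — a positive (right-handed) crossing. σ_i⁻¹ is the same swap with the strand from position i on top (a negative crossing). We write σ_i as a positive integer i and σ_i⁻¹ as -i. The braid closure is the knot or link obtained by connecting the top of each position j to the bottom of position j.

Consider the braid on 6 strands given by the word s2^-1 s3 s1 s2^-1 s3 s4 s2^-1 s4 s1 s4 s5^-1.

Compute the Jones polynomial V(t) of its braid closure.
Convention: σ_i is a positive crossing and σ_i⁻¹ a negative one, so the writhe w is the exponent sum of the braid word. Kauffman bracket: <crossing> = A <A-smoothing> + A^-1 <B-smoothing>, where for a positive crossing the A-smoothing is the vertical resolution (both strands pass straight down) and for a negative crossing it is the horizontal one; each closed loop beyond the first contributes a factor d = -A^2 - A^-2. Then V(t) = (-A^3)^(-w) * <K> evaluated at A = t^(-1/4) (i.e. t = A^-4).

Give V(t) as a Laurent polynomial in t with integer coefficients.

The presented braid s2^-1 s3 s1 s2^-1 s3 s4 s2^-1 s4 s1 s4 s5^-1 on 6 strands reduces by inverse Markov moves (closure unchanged at each step):
  Destabilize: the word has the form β·s5^-1 where s5^-1 occurs only as the final letter (β ∈ B_5); drop it and the last strand → 5 strands.
Reduced to β = s2^-1 s3 s1 s2^-1 s3 s4 s2^-1 s4 s1 s4 on 5 strands, 10 crossings.
Compute on β:
Braid: s2^-1 s3 s1 s2^-1 s3 s4 s2^-1 s4 s1 s4 on 5 strands, 10 crossings.
Writhe w = (#positive) - (#negative) = 7 - 3 = 4.
Computing the Kauffman bracket via state sum. There are 2^10 = 1024 states.
Each crossing splits two ways (0=vertical, 1=horizontal). The state's weight is A^(#A-smoothings - #B-smoothings) * d^(loops - 1).
Tabulate the states by total A-exponent and number of loops L (A-exp: L × count):
  A^10: L=6 ×1
  A^8: L=5 ×10
  A^6: L=4 ×42, L=6 ×3
  A^4: L=3 ×95, L=5 ×24, L=7 ×1
  A^2: L=2 ×117, L=4 ×86, L=6 ×7
  A^0: L=1 ×63, L=3 ×157, L=5 ×32
  A^-2: L=2 ×120, L=4 ×87, L=6 ×3
  A^-4: L=3 ×99, L=5 ×21
  A^-6: L=4 ×43, L=6 ×2
  A^-8: L=5 ×10
  A^-10: L=6 ×1
Each group contributes A^e * Σ count * d^(L-1):
Powers of d = -A^2 - A^-2: d^2 = A^4 + 2 + A^-4; d^3 = -A^6 - 3*A^2 - 3*A^-2 - A^-6; d^4 = A^8 + 4*A^4 + 6 + 4*A^-4 + A^-8; d^5 = -A^10 - 5*A^6 - 10*A^2 - 10*A^-2 - 5*A^-6 - A^-10; d^6 = A^12 + 6*A^8 + 15*A^4 + 20 + 15*A^-4 + 6*A^-8 + A^-12.
  A^10 * (d^5) = -A^20 - 5*A^16 - 10*A^12 - 10*A^8 - 5*A^4 - 1
  A^8 * (10*d^4) = 10*A^16 + 40*A^12 + 60*A^8 + 40*A^4 + 10
  A^6 * (42*d^3 + 3*d^5) = -3*A^16 - 57*A^12 - 156*A^8 - 156*A^4 - 57 - 3*A^-4
  A^4 * (95*d^2 + 24*d^4 + d^6) = A^16 + 30*A^12 + 206*A^8 + 354*A^4 + 206 + 30*A^-4 + A^-8
  A^2 * (117*d + 86*d^3 + 7*d^5) = -7*A^12 - 121*A^8 - 445*A^4 - 445 - 121*A^-4 - 7*A^-8
  A^0 * (63 + 157*d^2 + 32*d^4) = 32*A^8 + 285*A^4 + 569 + 285*A^-4 + 32*A^-8
  A^-2 * (120*d + 87*d^3 + 3*d^5) = -3*A^8 - 102*A^4 - 411 - 411*A^-4 - 102*A^-8 - 3*A^-12
  A^-4 * (99*d^2 + 21*d^4) = 21*A^4 + 183 + 324*A^-4 + 183*A^-8 + 21*A^-12
  A^-6 * (43*d^3 + 2*d^5) = -2*A^4 - 53 - 149*A^-4 - 149*A^-8 - 53*A^-12 - 2*A^-16
  A^-8 * (10*d^4) = 10 + 40*A^-4 + 60*A^-8 + 40*A^-12 + 10*A^-16
  A^-10 * (d^5) = -1 - 5*A^-4 - 10*A^-8 - 10*A^-12 - 5*A^-16 - A^-20
Summing the groups: <K> = -A^20 + 3*A^16 - 4*A^12 + 8*A^8 - 10*A^4 + 10 - 10*A^-4 + 8*A^-8 - 5*A^-12 + 3*A^-16 - A^-20
Normalise by the writhe: (-A^3)^(-w) = (-A^3)^(-4) = A^-12, so f(A) = A^-12 * <K> = -A^8 + 3*A^4 - 4 + 8*A^-4 - 10*A^-8 + 10*A^-12 - 10*A^-16 + 8*A^-20 - 5*A^-24 + 3*A^-28 - A^-32.
Substitute A = t^(-1/4), i.e. A^e → t^(-e/4): V(t) = -t^8 + 3*t^7 - 5*t^6 + 8*t^5 - 10*t^4 + 10*t^3 - 10*t^2 + 8*t - 4 + 3*t^-1 - t^-2

Answer: -t^8 + 3*t^7 - 5*t^6 + 8*t^5 - 10*t^4 + 10*t^3 - 10*t^2 + 8*t - 4 + 3*t^-1 - t^-2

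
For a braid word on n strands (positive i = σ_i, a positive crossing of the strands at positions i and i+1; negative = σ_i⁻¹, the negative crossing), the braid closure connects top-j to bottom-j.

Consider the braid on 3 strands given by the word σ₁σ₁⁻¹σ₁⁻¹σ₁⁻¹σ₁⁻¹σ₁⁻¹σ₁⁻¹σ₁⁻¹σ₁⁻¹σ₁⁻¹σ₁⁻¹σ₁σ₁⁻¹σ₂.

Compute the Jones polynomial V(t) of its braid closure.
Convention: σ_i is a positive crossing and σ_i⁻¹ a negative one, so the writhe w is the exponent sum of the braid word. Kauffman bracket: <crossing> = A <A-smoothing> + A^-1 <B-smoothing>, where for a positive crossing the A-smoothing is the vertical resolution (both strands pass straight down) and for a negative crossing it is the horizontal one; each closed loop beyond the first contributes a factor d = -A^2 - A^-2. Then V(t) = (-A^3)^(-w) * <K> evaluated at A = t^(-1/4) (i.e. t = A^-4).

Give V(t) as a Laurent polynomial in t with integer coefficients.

The presented braid s1 s1^-1 s1^-1 s1^-1 s1^-1 s1^-1 s1^-1 s1^-1 s1^-1 s1^-1 s1^-1 s1 s1^-1 s2 on 3 strands reduces by inverse Markov moves (closure unchanged at each step):
  Destabilize: the word has the form β·s2 where s2 occurs only as the final letter (β ∈ B_2); drop it and the last strand → 2 strands.
  Deconjugate: the word is γ·β·γ⁻¹ with γ = s1 s1^-1 (prefix) and γ⁻¹ = s1 s1^-1 (suffix); strip both.
Reduced to β = s1^-1 s1^-1 s1^-1 s1^-1 s1^-1 s1^-1 s1^-1 s1^-1 s1^-1 on 2 strands, 9 crossings.
Compute on β:
Braid: s1^-1 s1^-1 s1^-1 s1^-1 s1^-1 s1^-1 s1^-1 s1^-1 s1^-1 on 2 strands, 9 crossings.
Writhe w = (#positive) - (#negative) = 0 - 9 = -9.
Enumerate smoothing states for the bracket polynomial. There are 2^9 = 512 states.
Smooth each crossing (0=||, 1=⌣⌢); contribution A^(Σ sign_k(1-2s_k)) * d^(L-1).
Tabulate the states by total A-exponent and number of loops L (A-exp: L × count):
  A^9: L=9 ×1
  A^7: L=8 ×9
  A^5: L=7 ×36
  A^3: L=6 ×84
  A^1: L=5 ×126
  A^-1: L=4 ×126
  A^-3: L=3 ×84
  A^-5: L=2 ×36
  A^-7: L=1 ×9
  A^-9: L=2 ×1
Each group contributes A^e * Σ count * d^(L-1):
Powers of d = -A^2 - A^-2: d^2 = A^4 + 2 + A^-4; d^3 = -A^6 - 3*A^2 - 3*A^-2 - A^-6; d^4 = A^8 + 4*A^4 + 6 + 4*A^-4 + A^-8; d^5 = -A^10 - 5*A^6 - 10*A^2 - 10*A^-2 - 5*A^-6 - A^-10; d^6 = A^12 + 6*A^8 + 15*A^4 + 20 + 15*A^-4 + 6*A^-8 + A^-12; d^7 = -A^14 - 7*A^10 - 21*A^6 - 35*A^2 - 35*A^-2 - 21*A^-6 - 7*A^-10 - A^-14; d^8 = A^16 + 8*A^12 + 28*A^8 + 56*A^4 + 70 + 56*A^-4 + 28*A^-8 + 8*A^-12 + A^-16.
  A^9 * (d^8) = A^25 + 8*A^21 + 28*A^17 + 56*A^13 + 70*A^9 + 56*A^5 + 28*A + 8*A^-3 + A^-7
  A^7 * (9*d^7) = -9*A^21 - 63*A^17 - 189*A^13 - 315*A^9 - 315*A^5 - 189*A - 63*A^-3 - 9*A^-7
  A^5 * (36*d^6) = 36*A^17 + 216*A^13 + 540*A^9 + 720*A^5 + 540*A + 216*A^-3 + 36*A^-7
  A^3 * (84*d^5) = -84*A^13 - 420*A^9 - 840*A^5 - 840*A - 420*A^-3 - 84*A^-7
  A^1 * (126*d^4) = 126*A^9 + 504*A^5 + 756*A + 504*A^-3 + 126*A^-7
  A^-1 * (126*d^3) = -126*A^5 - 378*A - 378*A^-3 - 126*A^-7
  A^-3 * (84*d^2) = 84*A + 168*A^-3 + 84*A^-7
  A^-5 * (36*d) = -36*A^-3 - 36*A^-7
  A^-7 * (9) = 9*A^-7
  A^-9 * (d) = -A^-7 - A^-11
Summing the groups: <K> = A^25 - A^21 + A^17 - A^13 + A^9 - A^5 + A - A^-3 - A^-11
Normalise by the writhe: (-A^3)^(-w) = (-A^3)^(9) = -A^27, so f(A) = -A^27 * <K> = -A^52 + A^48 - A^44 + A^40 - A^36 + A^32 - A^28 + A^24 + A^16.
Substitute A = t^(-1/4), i.e. A^e → t^(-e/4): V(t) = t^-4 + t^-6 - t^-7 + t^-8 - t^-9 + t^-10 - t^-11 + t^-12 - t^-13

Answer: t^-4 + t^-6 - t^-7 + t^-8 - t^-9 + t^-10 - t^-11 + t^-12 - t^-13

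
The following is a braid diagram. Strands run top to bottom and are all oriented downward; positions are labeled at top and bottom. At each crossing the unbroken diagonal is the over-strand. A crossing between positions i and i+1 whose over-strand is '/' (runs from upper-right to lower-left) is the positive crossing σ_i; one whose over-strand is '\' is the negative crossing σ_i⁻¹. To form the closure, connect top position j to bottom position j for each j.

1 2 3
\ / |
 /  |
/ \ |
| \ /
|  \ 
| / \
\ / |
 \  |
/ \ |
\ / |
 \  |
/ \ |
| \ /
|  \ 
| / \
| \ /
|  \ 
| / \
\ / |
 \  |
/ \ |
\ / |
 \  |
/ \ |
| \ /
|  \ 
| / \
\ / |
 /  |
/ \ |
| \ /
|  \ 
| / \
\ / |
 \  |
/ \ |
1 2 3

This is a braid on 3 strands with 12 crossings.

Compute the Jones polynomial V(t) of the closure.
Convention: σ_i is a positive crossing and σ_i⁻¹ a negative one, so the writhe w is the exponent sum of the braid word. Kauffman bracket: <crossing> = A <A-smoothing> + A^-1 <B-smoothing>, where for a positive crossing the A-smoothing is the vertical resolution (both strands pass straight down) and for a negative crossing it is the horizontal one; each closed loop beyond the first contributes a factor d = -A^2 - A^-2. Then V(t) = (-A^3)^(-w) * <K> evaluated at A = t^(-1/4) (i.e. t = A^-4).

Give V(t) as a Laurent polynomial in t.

Reading the diagram top to bottom ('/'-over between positions i,i+1 = s_i, '\'-over = s_i^-1): braid word = s1 s2^-1 s1^-1 s1^-1 s2^-1 s2^-1 s1^-1 s1^-1 s2^-1 s1 s2^-1 s1^-1.
The presented braid s1 s2^-1 s1^-1 s1^-1 s2^-1 s2^-1 s1^-1 s1^-1 s2^-1 s1 s2^-1 s1^-1 on 3 strands reduces by inverse Markov moves (closure unchanged at each step):
  Deconjugate: the word is γ·β·γ⁻¹ with γ = s1 (prefix) and γ⁻¹ = s1^-1 (suffix); strip both.
Reduced to β = s2^-1 s1^-1 s1^-1 s2^-1 s2^-1 s1^-1 s1^-1 s2^-1 s1 s2^-1 on 3 strands, 10 crossings.
Compute on β:
Braid: s2^-1 s1^-1 s1^-1 s2^-1 s2^-1 s1^-1 s1^-1 s2^-1 s1 s2^-1 on 3 strands, 10 crossings.
Writhe w = (#positive) - (#negative) = 1 - 9 = -8.
Enumerate smoothing states for the bracket polynomial. There are 2^10 = 1024 states.
For each crossing: s=0 is the vertical smoothing, s=1 horizontal. Crossing k contributes A^(sign_k * (1 - 2*s_k)); loop factor d = -A^2 - A^-2.
Tabulate the states by total A-exponent and number of loops L (A-exp: L × count):
  A^10: L=6 ×1
  A^8: L=5 ×10
  A^6: L=4 ×41, L=6 ×4
  A^4: L=3 ×86, L=5 ×34
  A^2: L=2 ×92, L=4 ×114, L=6 ×4
  A^0: L=1 ×40, L=3 ×185, L=5 ×27
  A^-2: L=2 ×142, L=4 ×67, L=6 ×1
  A^-4: L=1 ×40, L=3 ×76, L=5 ×4
  A^-6: L=2 ×39, L=4 ×6
  A^-8: L=1 ×5, L=3 ×5
  A^-10: L=2 ×1
Each group contributes A^e * Σ count * d^(L-1):
Powers of d = -A^2 - A^-2: d^2 = A^4 + 2 + A^-4; d^3 = -A^6 - 3*A^2 - 3*A^-2 - A^-6; d^4 = A^8 + 4*A^4 + 6 + 4*A^-4 + A^-8; d^5 = -A^10 - 5*A^6 - 10*A^2 - 10*A^-2 - 5*A^-6 - A^-10.
  A^10 * (d^5) = -A^20 - 5*A^16 - 10*A^12 - 10*A^8 - 5*A^4 - 1
  A^8 * (10*d^4) = 10*A^16 + 40*A^12 + 60*A^8 + 40*A^4 + 10
  A^6 * (41*d^3 + 4*d^5) = -4*A^16 - 61*A^12 - 163*A^8 - 163*A^4 - 61 - 4*A^-4
  A^4 * (86*d^2 + 34*d^4) = 34*A^12 + 222*A^8 + 376*A^4 + 222 + 34*A^-4
  A^2 * (92*d + 114*d^3 + 4*d^5) = -4*A^12 - 134*A^8 - 474*A^4 - 474 - 134*A^-4 - 4*A^-8
  A^0 * (40 + 185*d^2 + 27*d^4) = 27*A^8 + 293*A^4 + 572 + 293*A^-4 + 27*A^-8
  A^-2 * (142*d + 67*d^3 + d^5) = -A^8 - 72*A^4 - 353 - 353*A^-4 - 72*A^-8 - A^-12
  A^-4 * (40 + 76*d^2 + 4*d^4) = 4*A^4 + 92 + 216*A^-4 + 92*A^-8 + 4*A^-12
  A^-6 * (39*d + 6*d^3) = -6 - 57*A^-4 - 57*A^-8 - 6*A^-12
  A^-8 * (5 + 5*d^2) = 5*A^-4 + 15*A^-8 + 5*A^-12
  A^-10 * (d) = -A^-8 - A^-12
Summing the groups: <K> = -A^20 + A^16 - A^12 + A^8 - A^4 + 1 + A^-12
Normalise by the writhe: (-A^3)^(-w) = (-A^3)^(8) = A^24, so f(A) = A^24 * <K> = -A^44 + A^40 - A^36 + A^32 - A^28 + A^24 + A^12.
Substitute A = t^(-1/4), i.e. A^e → t^(-e/4): V(t) = t^-3 + t^-6 - t^-7 + t^-8 - t^-9 + t^-10 - t^-11

Answer: t^-3 + t^-6 - t^-7 + t^-8 - t^-9 + t^-10 - t^-11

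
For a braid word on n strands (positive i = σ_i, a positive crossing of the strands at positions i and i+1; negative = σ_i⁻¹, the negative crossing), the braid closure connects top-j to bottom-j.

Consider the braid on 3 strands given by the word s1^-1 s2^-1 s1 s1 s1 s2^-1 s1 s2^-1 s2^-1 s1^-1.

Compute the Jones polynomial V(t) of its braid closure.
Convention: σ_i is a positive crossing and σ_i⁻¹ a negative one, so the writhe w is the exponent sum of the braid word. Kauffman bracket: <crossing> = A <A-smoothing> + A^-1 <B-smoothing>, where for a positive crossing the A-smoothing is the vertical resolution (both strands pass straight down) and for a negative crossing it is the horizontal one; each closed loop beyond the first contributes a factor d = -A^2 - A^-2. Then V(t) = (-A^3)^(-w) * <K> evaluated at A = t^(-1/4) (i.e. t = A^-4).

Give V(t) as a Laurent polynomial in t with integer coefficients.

Braid: s1^-1 s2^-1 s1 s1 s1 s2^-1 s1 s2^-1 s2^-1 s1^-1 on 3 strands, 10 crossings.
Writhe w = (#positive) - (#negative) = 4 - 6 = -2.
Computing the Kauffman bracket via state sum. There are 2^10 = 1024 states.
Smooth each crossing (0=||, 1=⌣⌢); contribution A^(Σ sign_k(1-2s_k)) * d^(L-1).
Tabulate the states by total A-exponent and number of loops L (A-exp: L × count):
  A^10: L=5 ×1
  A^8: L=4 ×10
  A^6: L=3 ×38, L=5 ×7
  A^4: L=2 ×67, L=4 ×49, L=6 ×4
  A^2: L=1 ×46, L=3 ×130, L=5 ×33, L=7 ×1
  A^0: L=2 ×131, L=4 ×110, L=6 ×11
  A^-2: L=1 ×25, L=3 ×133, L=5 ×51, L=7 ×1
  A^-4: L=2 ×37, L=4 ×72, L=6 ×11
  A^-6: L=3 ×25, L=5 ×19, L=7 ×1
  A^-8: L=4 ×8, L=6 ×2
  A^-10: L=5 ×1
Each group contributes A^e * Σ count * d^(L-1):
Powers of d = -A^2 - A^-2: d^2 = A^4 + 2 + A^-4; d^3 = -A^6 - 3*A^2 - 3*A^-2 - A^-6; d^4 = A^8 + 4*A^4 + 6 + 4*A^-4 + A^-8; d^5 = -A^10 - 5*A^6 - 10*A^2 - 10*A^-2 - 5*A^-6 - A^-10; d^6 = A^12 + 6*A^8 + 15*A^4 + 20 + 15*A^-4 + 6*A^-8 + A^-12.
  A^10 * (d^4) = A^18 + 4*A^14 + 6*A^10 + 4*A^6 + A^2
  A^8 * (10*d^3) = -10*A^14 - 30*A^10 - 30*A^6 - 10*A^2
  A^6 * (38*d^2 + 7*d^4) = 7*A^14 + 66*A^10 + 118*A^6 + 66*A^2 + 7*A^-2
  A^4 * (67*d + 49*d^3 + 4*d^5) = -4*A^14 - 69*A^10 - 254*A^6 - 254*A^2 - 69*A^-2 - 4*A^-6
  A^2 * (46 + 130*d^2 + 33*d^4 + d^6) = A^14 + 39*A^10 + 277*A^6 + 524*A^2 + 277*A^-2 + 39*A^-6 + A^-10
  A^0 * (131*d + 110*d^3 + 11*d^5) = -11*A^10 - 165*A^6 - 571*A^2 - 571*A^-2 - 165*A^-6 - 11*A^-10
  A^-2 * (25 + 133*d^2 + 51*d^4 + d^6) = A^10 + 57*A^6 + 352*A^2 + 617*A^-2 + 352*A^-6 + 57*A^-10 + A^-14
  A^-4 * (37*d + 72*d^3 + 11*d^5) = -11*A^6 - 127*A^2 - 363*A^-2 - 363*A^-6 - 127*A^-10 - 11*A^-14
  A^-6 * (25*d^2 + 19*d^4 + d^6) = A^6 + 25*A^2 + 116*A^-2 + 184*A^-6 + 116*A^-10 + 25*A^-14 + A^-18
  A^-8 * (8*d^3 + 2*d^5) = -2*A^2 - 18*A^-2 - 44*A^-6 - 44*A^-10 - 18*A^-14 - 2*A^-18
  A^-10 * (d^4) = A^-2 + 4*A^-6 + 6*A^-10 + 4*A^-14 + A^-18
Summing the groups: <K> = A^18 - 2*A^14 + 2*A^10 - 3*A^6 + 4*A^2 - 3*A^-2 + 3*A^-6 - 2*A^-10 + A^-14
Normalise by the writhe: (-A^3)^(-w) = (-A^3)^(2) = A^6, so f(A) = A^6 * <K> = A^24 - 2*A^20 + 2*A^16 - 3*A^12 + 4*A^8 - 3*A^4 + 3 - 2*A^-4 + A^-8.
Substitute A = t^(-1/4), i.e. A^e → t^(-e/4): V(t) = t^2 - 2*t + 3 - 3*t^-1 + 4*t^-2 - 3*t^-3 + 2*t^-4 - 2*t^-5 + t^-6

Answer: t^2 - 2*t + 3 - 3*t^-1 + 4*t^-2 - 3*t^-3 + 2*t^-4 - 2*t^-5 + t^-6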